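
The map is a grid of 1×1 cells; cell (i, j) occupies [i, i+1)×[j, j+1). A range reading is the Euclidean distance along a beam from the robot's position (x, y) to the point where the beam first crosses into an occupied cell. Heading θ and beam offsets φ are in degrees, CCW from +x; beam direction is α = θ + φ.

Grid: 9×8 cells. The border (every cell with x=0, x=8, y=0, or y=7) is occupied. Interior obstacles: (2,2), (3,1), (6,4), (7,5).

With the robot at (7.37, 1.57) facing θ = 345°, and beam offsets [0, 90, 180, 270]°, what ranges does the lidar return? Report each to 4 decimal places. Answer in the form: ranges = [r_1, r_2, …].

ranges = [0.6522, 2.4341, 4.5242, 0.5901]

beam 1: φ=0°, α=345°
  d=(0.9659,-0.2588)  start (7,1)  tX=0.6522 tY=2.2023  stride 1/|dx|=1.0353 1/|dy|=3.8637
    cross x-line → (8,1), t=0.6522 (wall)
  → r_1 = 0.6522
beam 2: φ=90°, α=75°
  d=(0.2588,0.9659)  start (7,1)  tX=2.4341 tY=0.4452  stride 1/|dx|=3.8637 1/|dy|=1.0353
    cross y-line → (7,2), t=0.4452
    cross y-line → (7,3), t=1.4804
    cross x-line → (8,3), t=2.4341 (wall)
  → r_2 = 2.4341
beam 3: φ=180°, α=165°
  d=(-0.9659,0.2588)  start (7,1)  tX=0.3831 tY=1.6614  stride 1/|dx|=1.0353 1/|dy|=3.8637
    cross x-line → (6,1), t=0.3831
    cross x-line → (5,1), t=1.4183
    cross y-line → (5,2), t=1.6614
    cross x-line → (4,2), t=2.4536
    cross x-line → (3,2), t=3.4889
    cross x-line → (2,2), t=4.5242 (wall)
  → r_3 = 4.5242
beam 4: φ=270°, α=255°
  d=(-0.2588,-0.9659)  start (7,1)  tX=1.4296 tY=0.5901  stride 1/|dx|=3.8637 1/|dy|=1.0353
    cross y-line → (7,0), t=0.5901 (wall)
  → r_4 = 0.5901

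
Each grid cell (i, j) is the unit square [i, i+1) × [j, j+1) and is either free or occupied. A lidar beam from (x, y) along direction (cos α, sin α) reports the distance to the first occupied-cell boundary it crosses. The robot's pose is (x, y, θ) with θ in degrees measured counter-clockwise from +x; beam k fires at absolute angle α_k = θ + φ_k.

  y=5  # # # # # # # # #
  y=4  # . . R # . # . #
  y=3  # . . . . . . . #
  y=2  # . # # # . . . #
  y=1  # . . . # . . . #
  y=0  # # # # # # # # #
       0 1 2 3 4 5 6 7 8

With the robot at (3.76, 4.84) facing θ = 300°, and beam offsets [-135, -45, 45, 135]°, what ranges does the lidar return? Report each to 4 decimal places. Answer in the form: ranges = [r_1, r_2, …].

ranges = [0.6182, 1.9049, 0.2485, 0.1656]

beam 1: φ=-135°, α=165°
  dir = (cos 165°, sin 165°) = (-0.9659, 0.2588); from cell (3,4)
  next x-line at t=0.7868, next y-line at t=0.6182; Δt_x=1.0353, Δt_y=3.8637
    y: enter (3,5) at t=0.6182 ← occupied
  → r_1 = 0.6182
beam 2: φ=-45°, α=255°
  dir = (cos 255°, sin 255°) = (-0.2588, -0.9659); from cell (3,4)
  next x-line at t=2.9364, next y-line at t=0.8696; Δt_x=3.8637, Δt_y=1.0353
    y: enter (3,3) at t=0.8696
    y: enter (3,2) at t=1.9049 ← occupied
  → r_2 = 1.9049
beam 3: φ=45°, α=345°
  dir = (cos 345°, sin 345°) = (0.9659, -0.2588); from cell (3,4)
  next x-line at t=0.2485, next y-line at t=3.2455; Δt_x=1.0353, Δt_y=3.8637
    x: enter (4,4) at t=0.2485 ← occupied
  → r_3 = 0.2485
beam 4: φ=135°, α=75°
  dir = (cos 75°, sin 75°) = (0.2588, 0.9659); from cell (3,4)
  next x-line at t=0.9273, next y-line at t=0.1656; Δt_x=3.8637, Δt_y=1.0353
    y: enter (3,5) at t=0.1656 ← occupied
  → r_4 = 0.1656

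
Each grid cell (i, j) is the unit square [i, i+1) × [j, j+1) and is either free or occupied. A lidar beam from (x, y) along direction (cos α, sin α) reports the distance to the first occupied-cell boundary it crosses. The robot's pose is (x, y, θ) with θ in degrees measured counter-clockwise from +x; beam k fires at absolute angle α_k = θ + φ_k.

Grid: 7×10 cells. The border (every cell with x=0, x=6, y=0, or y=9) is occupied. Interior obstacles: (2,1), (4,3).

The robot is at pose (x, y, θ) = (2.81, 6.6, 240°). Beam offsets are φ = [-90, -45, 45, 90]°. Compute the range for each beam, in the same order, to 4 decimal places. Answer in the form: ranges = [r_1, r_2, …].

ranges = [2.0900, 1.8738, 5.7975, 3.6835]

beam 1: φ=-90°, α=150°
  cosα=-0.8660 sinα=0.5000 | (2,6) | tMaxX 0.9353 tMaxY 0.8000 | tΔX 1.1547 tΔY 2.0000
    t=0.8000 [y] (2,7)
    t=0.9353 [x] (1,7)
    t=2.0900 [x] (0,7) — stop
  → r_1 = 2.0900
beam 2: φ=-45°, α=195°
  cosα=-0.9659 sinα=-0.2588 | (2,6) | tMaxX 0.8386 tMaxY 2.3182 | tΔX 1.0353 tΔY 3.8637
    t=0.8386 [x] (1,6)
    t=1.8738 [x] (0,6) — stop
  → r_2 = 1.8738
beam 3: φ=45°, α=285°
  cosα=0.2588 sinα=-0.9659 | (2,6) | tMaxX 0.7341 tMaxY 0.6212 | tΔX 3.8637 tΔY 1.0353
    t=0.6212 [y] (2,5)
    t=0.7341 [x] (3,5)
    t=1.6564 [y] (3,4)
    t=2.6917 [y] (3,3)
    t=3.7270 [y] (3,2)
    t=4.5978 [x] (4,2)
    t=4.7623 [y] (4,1)
    t=5.7975 [y] (4,0) — stop
  → r_3 = 5.7975
beam 4: φ=90°, α=330°
  cosα=0.8660 sinα=-0.5000 | (2,6) | tMaxX 0.2194 tMaxY 1.2000 | tΔX 1.1547 tΔY 2.0000
    t=0.2194 [x] (3,6)
    t=1.2000 [y] (3,5)
    t=1.3741 [x] (4,5)
    t=2.5288 [x] (5,5)
    t=3.2000 [y] (5,4)
    t=3.6835 [x] (6,4) — stop
  → r_4 = 3.6835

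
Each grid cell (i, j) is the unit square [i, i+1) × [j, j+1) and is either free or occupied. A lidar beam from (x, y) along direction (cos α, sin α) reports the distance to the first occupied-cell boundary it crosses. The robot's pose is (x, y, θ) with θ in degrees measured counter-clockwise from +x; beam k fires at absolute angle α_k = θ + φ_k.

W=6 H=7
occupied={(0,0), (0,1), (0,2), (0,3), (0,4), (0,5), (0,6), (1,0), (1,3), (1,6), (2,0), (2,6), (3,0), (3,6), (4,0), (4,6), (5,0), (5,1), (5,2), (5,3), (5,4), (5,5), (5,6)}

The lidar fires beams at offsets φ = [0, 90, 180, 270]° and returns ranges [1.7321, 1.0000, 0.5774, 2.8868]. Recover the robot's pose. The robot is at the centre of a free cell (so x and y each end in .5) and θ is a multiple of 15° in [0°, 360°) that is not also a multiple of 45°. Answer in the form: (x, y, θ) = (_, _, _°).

(x, y, θ) = (2.5, 1.5, 120°)

Enumerate (i+0.5, j+0.5, θ) over the 19 free cells and 16 admissible headings. For each, cast all 4 beams and compare to the given ranges.
  (3.5, 2.5, 105°): beam 1 = 3.6235 ≠ 1.7321 ✗
  (2.5, 2.5, 240°): beam 2 = 2.8868 ≠ 1.0000 ✗
  (1.5, 5.5, 210°): beam 1 = 0.5774 ≠ 1.7321 ✗
  …
  (2.5, 1.5, 120°): r_1=1.7321, r_2=1.0000, r_3=0.5774, r_4=2.8868 — all match ✓
Unique over the lattice → pose = (2.5, 1.5, 120°).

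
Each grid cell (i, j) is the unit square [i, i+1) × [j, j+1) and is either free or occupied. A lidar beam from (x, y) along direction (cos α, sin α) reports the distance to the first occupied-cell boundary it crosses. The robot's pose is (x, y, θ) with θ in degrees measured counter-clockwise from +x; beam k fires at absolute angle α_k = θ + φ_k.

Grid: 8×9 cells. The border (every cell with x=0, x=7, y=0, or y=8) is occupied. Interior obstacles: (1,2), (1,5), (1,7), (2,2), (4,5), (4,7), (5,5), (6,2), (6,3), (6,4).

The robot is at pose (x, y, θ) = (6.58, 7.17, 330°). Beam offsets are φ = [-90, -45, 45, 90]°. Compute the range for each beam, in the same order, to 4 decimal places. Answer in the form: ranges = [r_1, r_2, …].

beam 1: φ=-90°, α=240°
  cosα=-0.5000 sinα=-0.8660 | (6,7) | tMaxX 1.1600 tMaxY 0.1963 | tΔX 2.0000 tΔY 1.1547
    t=0.1963 [y] (6,6)
    t=1.1600 [x] (5,6)
    t=1.3510 [y] (5,5) — stop
  → r_1 = 1.3510
beam 2: φ=-45°, α=285°
  cosα=0.2588 sinα=-0.9659 | (6,7) | tMaxX 1.6228 tMaxY 0.1760 | tΔX 3.8637 tΔY 1.0353
    t=0.1760 [y] (6,6)
    t=1.2113 [y] (6,5)
    t=1.6228 [x] (7,5) — stop
  → r_2 = 1.6228
beam 3: φ=45°, α=15°
  cosα=0.9659 sinα=0.2588 | (6,7) | tMaxX 0.4348 tMaxY 3.2069 | tΔX 1.0353 tΔY 3.8637
    t=0.4348 [x] (7,7) — stop
  → r_3 = 0.4348
beam 4: φ=90°, α=60°
  cosα=0.5000 sinα=0.8660 | (6,7) | tMaxX 0.8400 tMaxY 0.9584 | tΔX 2.0000 tΔY 1.1547
    t=0.8400 [x] (7,7) — stop
  → r_4 = 0.8400

ranges = [1.3510, 1.6228, 0.4348, 0.8400]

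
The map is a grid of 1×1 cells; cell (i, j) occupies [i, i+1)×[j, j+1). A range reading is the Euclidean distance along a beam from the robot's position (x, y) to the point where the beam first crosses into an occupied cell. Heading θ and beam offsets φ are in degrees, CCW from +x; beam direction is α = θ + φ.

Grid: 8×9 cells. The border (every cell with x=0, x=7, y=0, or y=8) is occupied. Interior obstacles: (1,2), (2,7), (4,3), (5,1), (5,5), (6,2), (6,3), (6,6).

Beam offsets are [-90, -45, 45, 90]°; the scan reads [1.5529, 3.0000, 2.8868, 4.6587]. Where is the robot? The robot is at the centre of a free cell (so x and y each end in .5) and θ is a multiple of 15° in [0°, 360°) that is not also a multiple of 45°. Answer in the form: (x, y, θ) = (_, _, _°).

(x, y, θ) = (2.5, 6.5, 285°)

Enumerate (i+0.5, j+0.5, θ) over the 34 free cells and 16 admissible headings. For each, cast all 4 beams and compare to the given ranges.
  (1.5, 1.5, 300°): beam 1 = 0.5774 ≠ 1.5529 ✗
  (6.5, 1.5, 300°): beam 1 = 0.5774 ≠ 1.5529 ✗
  (1.5, 6.5, 300°): beam 1 = 0.5774 ≠ 1.5529 ✗
  (6.5, 4.5, 150°): beam 1 = 1.0000 ≠ 1.5529 ✗
  …
  (2.5, 6.5, 285°): r_1=1.5529, r_2=3.0000, r_3=2.8868, r_4=4.6587 — all match ✓
No second candidate reproduces the full scan.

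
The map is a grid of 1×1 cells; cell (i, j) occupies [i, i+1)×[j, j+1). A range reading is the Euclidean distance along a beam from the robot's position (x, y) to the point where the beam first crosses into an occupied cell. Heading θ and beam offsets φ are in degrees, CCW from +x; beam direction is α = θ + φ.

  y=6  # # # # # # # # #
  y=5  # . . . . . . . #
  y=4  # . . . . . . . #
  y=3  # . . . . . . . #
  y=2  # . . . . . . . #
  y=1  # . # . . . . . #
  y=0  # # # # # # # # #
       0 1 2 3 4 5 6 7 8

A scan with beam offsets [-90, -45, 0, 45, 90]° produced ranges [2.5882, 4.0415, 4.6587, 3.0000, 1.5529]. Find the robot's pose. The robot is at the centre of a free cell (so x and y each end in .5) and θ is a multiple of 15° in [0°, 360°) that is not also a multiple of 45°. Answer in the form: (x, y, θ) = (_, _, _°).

Enumerate (i+0.5, j+0.5, θ) over the 34 free cells and 16 admissible headings. For each, cast all 5 beams and compare to the given ranges.
  (5.5, 4.5, 255°): beam 1 = 4.6587 ≠ 2.5882 ✗
  (2.5, 4.5, 75°): beam 1 = 5.6940 ≠ 2.5882 ✗
  (5.5, 3.5, 15°): beam 2 = 2.8868 ≠ 4.0415 ✗
  …
  (3.5, 4.5, 345°): r_1=2.5882, r_2=4.0415, r_3=4.6587, r_4=3.0000, r_5=1.5529 — all match ✓
Unique over the lattice → pose = (3.5, 4.5, 345°).

(x, y, θ) = (3.5, 4.5, 345°)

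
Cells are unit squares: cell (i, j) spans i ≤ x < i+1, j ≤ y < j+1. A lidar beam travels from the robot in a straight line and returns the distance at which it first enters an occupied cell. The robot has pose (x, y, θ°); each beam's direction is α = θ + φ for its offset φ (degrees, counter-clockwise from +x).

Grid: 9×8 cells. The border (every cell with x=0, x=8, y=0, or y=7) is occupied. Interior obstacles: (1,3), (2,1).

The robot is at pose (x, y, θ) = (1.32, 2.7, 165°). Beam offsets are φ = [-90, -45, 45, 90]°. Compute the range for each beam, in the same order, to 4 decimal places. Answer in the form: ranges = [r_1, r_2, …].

ranges = [0.3106, 0.3464, 0.3695, 1.2364]

beam 1: φ=-90°, α=75°
  cosα=0.2588 sinα=0.9659 | (1,2) | tMaxX 2.6273 tMaxY 0.3106 | tΔX 3.8637 tΔY 1.0353
    t=0.3106 [y] (1,3) — stop
  → r_1 = 0.3106
beam 2: φ=-45°, α=120°
  cosα=-0.5000 sinα=0.8660 | (1,2) | tMaxX 0.6400 tMaxY 0.3464 | tΔX 2.0000 tΔY 1.1547
    t=0.3464 [y] (1,3) — stop
  → r_2 = 0.3464
beam 3: φ=45°, α=210°
  cosα=-0.8660 sinα=-0.5000 | (1,2) | tMaxX 0.3695 tMaxY 1.4000 | tΔX 1.1547 tΔY 2.0000
    t=0.3695 [x] (0,2) — stop
  → r_3 = 0.3695
beam 4: φ=90°, α=255°
  cosα=-0.2588 sinα=-0.9659 | (1,2) | tMaxX 1.2364 tMaxY 0.7247 | tΔX 3.8637 tΔY 1.0353
    t=0.7247 [y] (1,1)
    t=1.2364 [x] (0,1) — stop
  → r_4 = 1.2364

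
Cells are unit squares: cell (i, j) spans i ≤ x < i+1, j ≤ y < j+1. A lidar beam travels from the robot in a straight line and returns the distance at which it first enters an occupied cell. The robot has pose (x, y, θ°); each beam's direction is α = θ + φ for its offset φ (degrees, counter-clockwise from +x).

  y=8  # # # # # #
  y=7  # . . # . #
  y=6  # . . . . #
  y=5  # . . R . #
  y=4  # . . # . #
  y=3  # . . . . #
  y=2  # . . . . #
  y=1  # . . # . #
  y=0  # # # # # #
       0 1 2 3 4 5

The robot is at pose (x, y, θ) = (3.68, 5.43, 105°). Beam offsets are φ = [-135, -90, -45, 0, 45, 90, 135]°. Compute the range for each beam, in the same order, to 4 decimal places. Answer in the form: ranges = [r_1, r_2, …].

beam 1: φ=-135°, α=330°
  cosα=0.8660 sinα=-0.5000 | (3,5) | tMaxX 0.3695 tMaxY 0.8600 | tΔX 1.1547 tΔY 2.0000
    t=0.3695 [x] (4,5)
    t=0.8600 [y] (4,4)
    t=1.5242 [x] (5,4) — stop
  → r_1 = 1.5242
beam 2: φ=-90°, α=15°
  cosα=0.9659 sinα=0.2588 | (3,5) | tMaxX 0.3313 tMaxY 2.2023 | tΔX 1.0353 tΔY 3.8637
    t=0.3313 [x] (4,5)
    t=1.3666 [x] (5,5) — stop
  → r_2 = 1.3666
beam 3: φ=-45°, α=60°
  cosα=0.5000 sinα=0.8660 | (3,5) | tMaxX 0.6400 tMaxY 0.6582 | tΔX 2.0000 tΔY 1.1547
    t=0.6400 [x] (4,5)
    t=0.6582 [y] (4,6)
    t=1.8129 [y] (4,7)
    t=2.6400 [x] (5,7) — stop
  → r_3 = 2.6400
beam 4: φ=0°, α=105°
  cosα=-0.2588 sinα=0.9659 | (3,5) | tMaxX 2.6273 tMaxY 0.5901 | tΔX 3.8637 tΔY 1.0353
    t=0.5901 [y] (3,6)
    t=1.6254 [y] (3,7) — stop
  → r_4 = 1.6254
beam 5: φ=45°, α=150°
  cosα=-0.8660 sinα=0.5000 | (3,5) | tMaxX 0.7852 tMaxY 1.1400 | tΔX 1.1547 tΔY 2.0000
    t=0.7852 [x] (2,5)
    t=1.1400 [y] (2,6)
    t=1.9399 [x] (1,6)
    t=3.0946 [x] (0,6) — stop
  → r_5 = 3.0946
beam 6: φ=90°, α=195°
  cosα=-0.9659 sinα=-0.2588 | (3,5) | tMaxX 0.7040 tMaxY 1.6614 | tΔX 1.0353 tΔY 3.8637
    t=0.7040 [x] (2,5)
    t=1.6614 [y] (2,4)
    t=1.7393 [x] (1,4)
    t=2.7745 [x] (0,4) — stop
  → r_6 = 2.7745
beam 7: φ=135°, α=240°
  cosα=-0.5000 sinα=-0.8660 | (3,5) | tMaxX 1.3600 tMaxY 0.4965 | tΔX 2.0000 tΔY 1.1547
    t=0.4965 [y] (3,4) — stop
  → r_7 = 0.4965

ranges = [1.5242, 1.3666, 2.6400, 1.6254, 3.0946, 2.7745, 0.4965]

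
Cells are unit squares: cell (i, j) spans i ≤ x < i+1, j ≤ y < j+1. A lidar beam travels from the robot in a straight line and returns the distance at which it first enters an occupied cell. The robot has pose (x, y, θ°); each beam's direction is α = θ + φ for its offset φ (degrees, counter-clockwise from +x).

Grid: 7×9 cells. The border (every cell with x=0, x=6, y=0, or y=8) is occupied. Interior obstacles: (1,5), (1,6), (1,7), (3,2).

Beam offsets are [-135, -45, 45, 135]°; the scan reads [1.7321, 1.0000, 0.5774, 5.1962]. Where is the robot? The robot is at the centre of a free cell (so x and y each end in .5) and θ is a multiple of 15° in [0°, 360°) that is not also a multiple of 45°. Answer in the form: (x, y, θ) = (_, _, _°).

Enumerate (i+0.5, j+0.5, θ) over the 31 free cells and 16 admissible headings. For each, cast all 4 beams and compare to the given ranges.
  (5.5, 7.5, 105°): beam 1 = 0.5774 ≠ 1.7321 ✗
  (5.5, 2.5, 105°): beam 1 = 0.5774 ≠ 1.7321 ✗
  (2.5, 2.5, 285°): beam 2 = 1.7321 ≠ 1.0000 ✗
  (5.5, 1.5, 195°): beam 1 = 1.0000 ≠ 1.7321 ✗
  …
  (5.5, 3.5, 345°): r_1=1.7321, r_2=1.0000, r_3=0.5774, r_4=5.1962 — all match ✓
No second candidate reproduces the full scan.

(x, y, θ) = (5.5, 3.5, 345°)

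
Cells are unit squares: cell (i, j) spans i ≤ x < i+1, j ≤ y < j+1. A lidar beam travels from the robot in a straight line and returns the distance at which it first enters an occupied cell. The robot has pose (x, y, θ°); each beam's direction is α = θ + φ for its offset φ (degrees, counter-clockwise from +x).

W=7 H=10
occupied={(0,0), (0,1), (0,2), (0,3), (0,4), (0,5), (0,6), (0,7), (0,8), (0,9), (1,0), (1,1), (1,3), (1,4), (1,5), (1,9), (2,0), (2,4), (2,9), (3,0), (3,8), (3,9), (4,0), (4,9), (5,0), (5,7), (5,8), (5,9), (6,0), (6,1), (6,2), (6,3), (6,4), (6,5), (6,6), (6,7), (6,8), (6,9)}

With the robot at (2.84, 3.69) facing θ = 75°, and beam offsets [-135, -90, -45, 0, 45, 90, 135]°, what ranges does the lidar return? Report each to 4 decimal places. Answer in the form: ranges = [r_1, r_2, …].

ranges = [3.1061, 3.2715, 3.6489, 0.3209, 0.3580, 0.8696, 0.9699]

beam 1: φ=-135°, α=300°
  dir = (cos 300°, sin 300°) = (0.5000, -0.8660); from cell (2,3)
  next x-line at t=0.3200, next y-line at t=0.7967; Δt_x=2.0000, Δt_y=1.1547
    x: enter (3,3) at t=0.3200
    y: enter (3,2) at t=0.7967
    y: enter (3,1) at t=1.9514
    x: enter (4,1) at t=2.3200
    y: enter (4,0) at t=3.1061 ← occupied
  → r_1 = 3.1061
beam 2: φ=-90°, α=345°
  dir = (cos 345°, sin 345°) = (0.9659, -0.2588); from cell (2,3)
  next x-line at t=0.1656, next y-line at t=2.6660; Δt_x=1.0353, Δt_y=3.8637
    x: enter (3,3) at t=0.1656
    x: enter (4,3) at t=1.2009
    x: enter (5,3) at t=2.2362
    y: enter (5,2) at t=2.6660
    x: enter (6,2) at t=3.2715 ← occupied
  → r_2 = 3.2715
beam 3: φ=-45°, α=30°
  dir = (cos 30°, sin 30°) = (0.8660, 0.5000); from cell (2,3)
  next x-line at t=0.1848, next y-line at t=0.6200; Δt_x=1.1547, Δt_y=2.0000
    x: enter (3,3) at t=0.1848
    y: enter (3,4) at t=0.6200
    x: enter (4,4) at t=1.3395
    x: enter (5,4) at t=2.4942
    y: enter (5,5) at t=2.6200
    x: enter (6,5) at t=3.6489 ← occupied
  → r_3 = 3.6489
beam 4: φ=0°, α=75°
  dir = (cos 75°, sin 75°) = (0.2588, 0.9659); from cell (2,3)
  next x-line at t=0.6182, next y-line at t=0.3209; Δt_x=3.8637, Δt_y=1.0353
    y: enter (2,4) at t=0.3209 ← occupied
  → r_4 = 0.3209
beam 5: φ=45°, α=120°
  dir = (cos 120°, sin 120°) = (-0.5000, 0.8660); from cell (2,3)
  next x-line at t=1.6800, next y-line at t=0.3580; Δt_x=2.0000, Δt_y=1.1547
    y: enter (2,4) at t=0.3580 ← occupied
  → r_5 = 0.3580
beam 6: φ=90°, α=165°
  dir = (cos 165°, sin 165°) = (-0.9659, 0.2588); from cell (2,3)
  next x-line at t=0.8696, next y-line at t=1.1977; Δt_x=1.0353, Δt_y=3.8637
    x: enter (1,3) at t=0.8696 ← occupied
  → r_6 = 0.8696
beam 7: φ=135°, α=210°
  dir = (cos 210°, sin 210°) = (-0.8660, -0.5000); from cell (2,3)
  next x-line at t=0.9699, next y-line at t=1.3800; Δt_x=1.1547, Δt_y=2.0000
    x: enter (1,3) at t=0.9699 ← occupied
  → r_7 = 0.9699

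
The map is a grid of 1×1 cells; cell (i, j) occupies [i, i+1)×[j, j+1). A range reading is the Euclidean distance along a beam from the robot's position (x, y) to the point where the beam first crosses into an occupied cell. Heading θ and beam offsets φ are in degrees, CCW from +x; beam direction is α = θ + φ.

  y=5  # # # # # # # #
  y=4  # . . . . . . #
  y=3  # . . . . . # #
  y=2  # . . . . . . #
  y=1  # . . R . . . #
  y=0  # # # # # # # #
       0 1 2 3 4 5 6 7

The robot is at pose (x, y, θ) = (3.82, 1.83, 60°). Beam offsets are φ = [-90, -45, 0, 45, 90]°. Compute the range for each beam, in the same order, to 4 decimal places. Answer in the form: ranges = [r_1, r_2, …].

ranges = [1.6600, 3.2922, 3.6604, 3.2818, 3.2563]

beam 1: φ=-90°, α=330°
  d=(0.8660,-0.5000)  start (3,1)  tX=0.2078 tY=1.6600  stride 1/|dx|=1.1547 1/|dy|=2.0000
    cross x-line → (4,1), t=0.2078
    cross x-line → (5,1), t=1.3625
    cross y-line → (5,0), t=1.6600 (wall)
  → r_1 = 1.6600
beam 2: φ=-45°, α=15°
  d=(0.9659,0.2588)  start (3,1)  tX=0.1863 tY=0.6568  stride 1/|dx|=1.0353 1/|dy|=3.8637
    cross x-line → (4,1), t=0.1863
    cross y-line → (4,2), t=0.6568
    cross x-line → (5,2), t=1.2216
    cross x-line → (6,2), t=2.2569
    cross x-line → (7,2), t=3.2922 (wall)
  → r_2 = 3.2922
beam 3: φ=0°, α=60°
  d=(0.5000,0.8660)  start (3,1)  tX=0.3600 tY=0.1963  stride 1/|dx|=2.0000 1/|dy|=1.1547
    cross y-line → (3,2), t=0.1963
    cross x-line → (4,2), t=0.3600
    cross y-line → (4,3), t=1.3510
    cross x-line → (5,3), t=2.3600
    cross y-line → (5,4), t=2.5057
    cross y-line → (5,5), t=3.6604 (wall)
  → r_3 = 3.6604
beam 4: φ=45°, α=105°
  d=(-0.2588,0.9659)  start (3,1)  tX=3.1682 tY=0.1760  stride 1/|dx|=3.8637 1/|dy|=1.0353
    cross y-line → (3,2), t=0.1760
    cross y-line → (3,3), t=1.2113
    cross y-line → (3,4), t=2.2465
    cross x-line → (2,4), t=3.1682
    cross y-line → (2,5), t=3.2818 (wall)
  → r_4 = 3.2818
beam 5: φ=90°, α=150°
  d=(-0.8660,0.5000)  start (3,1)  tX=0.9469 tY=0.3400  stride 1/|dx|=1.1547 1/|dy|=2.0000
    cross y-line → (3,2), t=0.3400
    cross x-line → (2,2), t=0.9469
    cross x-line → (1,2), t=2.1016
    cross y-line → (1,3), t=2.3400
    cross x-line → (0,3), t=3.2563 (wall)
  → r_5 = 3.2563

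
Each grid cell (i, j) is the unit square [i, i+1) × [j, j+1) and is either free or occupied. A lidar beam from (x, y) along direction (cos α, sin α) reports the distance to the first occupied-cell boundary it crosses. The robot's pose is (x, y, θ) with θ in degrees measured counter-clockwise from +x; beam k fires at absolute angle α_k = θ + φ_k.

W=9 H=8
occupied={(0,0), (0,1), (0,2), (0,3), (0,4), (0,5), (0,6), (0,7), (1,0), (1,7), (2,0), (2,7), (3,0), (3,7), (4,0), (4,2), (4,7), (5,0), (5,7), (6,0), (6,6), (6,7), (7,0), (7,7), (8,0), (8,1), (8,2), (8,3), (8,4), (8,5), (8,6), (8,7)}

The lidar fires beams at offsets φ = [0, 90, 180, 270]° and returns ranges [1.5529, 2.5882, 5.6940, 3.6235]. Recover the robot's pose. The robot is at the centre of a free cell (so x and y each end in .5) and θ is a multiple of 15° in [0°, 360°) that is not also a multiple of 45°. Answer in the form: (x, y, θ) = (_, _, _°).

(x, y, θ) = (2.5, 3.5, 195°)

Candidates: 40 free-cell centres × 16 headings = 640 poses. Raycast each; keep the one whose scan matches to 4 dp.
  (5.5, 1.5, 30°): beam 1 = 2.8868 ≠ 1.5529 ✗
  (3.5, 6.5, 195°): beam 1 = 2.5882 ≠ 1.5529 ✗
  (3.5, 1.5, 195°): beam 1 = 1.9319 ≠ 1.5529 ✗
  (1.5, 1.5, 210°): beam 1 = 0.5774 ≠ 1.5529 ✗
  (4.5, 5.5, 195°): beam 1 = 3.6235 ≠ 1.5529 ✗
  …
  (2.5, 3.5, 195°): r_1=1.5529, r_2=2.5882, r_3=5.6940, r_4=3.6235 — all match ✓
Unique over the lattice → pose = (2.5, 3.5, 195°).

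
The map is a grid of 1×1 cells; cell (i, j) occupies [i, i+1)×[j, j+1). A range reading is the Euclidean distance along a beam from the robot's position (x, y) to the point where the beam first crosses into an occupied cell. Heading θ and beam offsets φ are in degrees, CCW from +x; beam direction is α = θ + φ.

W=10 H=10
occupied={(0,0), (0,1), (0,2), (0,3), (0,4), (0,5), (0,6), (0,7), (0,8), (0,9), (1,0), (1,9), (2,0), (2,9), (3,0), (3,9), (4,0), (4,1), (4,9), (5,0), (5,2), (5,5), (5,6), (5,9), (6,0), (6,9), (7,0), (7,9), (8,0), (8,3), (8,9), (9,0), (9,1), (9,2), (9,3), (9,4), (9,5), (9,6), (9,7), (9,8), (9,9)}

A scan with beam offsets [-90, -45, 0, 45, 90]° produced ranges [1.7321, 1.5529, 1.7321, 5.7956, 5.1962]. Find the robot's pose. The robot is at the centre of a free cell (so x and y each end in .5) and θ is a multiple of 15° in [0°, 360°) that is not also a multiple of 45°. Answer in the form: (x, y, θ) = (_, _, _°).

Enumerate (i+0.5, j+0.5, θ) over the 59 free cells and 16 admissible headings. For each, cast all 5 beams and compare to the given ranges.
  (1.5, 6.5, 300°): beam 1 = 0.5774 ≠ 1.7321 ✗
  (1.5, 1.5, 330°): beam 1 = 0.5774 ≠ 1.7321 ✗
  (2.5, 1.5, 240°): beam 3 = 0.5774 ≠ 1.7321 ✗
  …
  (2.5, 7.5, 210°): r_1=1.7321, r_2=1.5529, r_3=1.7321, r_4=5.7956, r_5=5.1962 — all match ✓
Unique over the lattice → pose = (2.5, 7.5, 210°).

(x, y, θ) = (2.5, 7.5, 210°)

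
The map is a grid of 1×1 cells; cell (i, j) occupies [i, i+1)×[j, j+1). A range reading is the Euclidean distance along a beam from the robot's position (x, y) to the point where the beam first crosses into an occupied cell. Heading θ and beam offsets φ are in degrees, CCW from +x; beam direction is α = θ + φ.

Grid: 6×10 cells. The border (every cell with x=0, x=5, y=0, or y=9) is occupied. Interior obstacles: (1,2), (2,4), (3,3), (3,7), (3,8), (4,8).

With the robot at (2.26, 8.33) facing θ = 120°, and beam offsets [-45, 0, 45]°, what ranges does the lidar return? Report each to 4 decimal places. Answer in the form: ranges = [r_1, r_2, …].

beam 1: φ=-45°, α=75°
  d=(0.2588,0.9659)  start (2,8)  tX=2.8591 tY=0.6936  stride 1/|dx|=3.8637 1/|dy|=1.0353
    cross y-line → (2,9), t=0.6936 (wall)
  → r_1 = 0.6936
beam 2: φ=0°, α=120°
  d=(-0.5000,0.8660)  start (2,8)  tX=0.5200 tY=0.7736  stride 1/|dx|=2.0000 1/|dy|=1.1547
    cross x-line → (1,8), t=0.5200
    cross y-line → (1,9), t=0.7736 (wall)
  → r_2 = 0.7736
beam 3: φ=45°, α=165°
  d=(-0.9659,0.2588)  start (2,8)  tX=0.2692 tY=2.5887  stride 1/|dx|=1.0353 1/|dy|=3.8637
    cross x-line → (1,8), t=0.2692
    cross x-line → (0,8), t=1.3044 (wall)
  → r_3 = 1.3044

ranges = [0.6936, 0.7736, 1.3044]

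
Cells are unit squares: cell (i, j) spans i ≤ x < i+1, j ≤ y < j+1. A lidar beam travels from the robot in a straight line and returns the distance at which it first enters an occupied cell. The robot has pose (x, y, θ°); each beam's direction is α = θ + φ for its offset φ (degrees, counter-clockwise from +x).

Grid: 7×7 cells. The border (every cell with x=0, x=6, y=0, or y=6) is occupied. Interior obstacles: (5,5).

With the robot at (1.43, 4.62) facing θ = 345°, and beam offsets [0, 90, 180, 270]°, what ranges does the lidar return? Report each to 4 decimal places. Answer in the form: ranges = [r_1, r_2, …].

beam 1: φ=0°, α=345°
  cosα=0.9659 sinα=-0.2588 | (1,4) | tMaxX 0.5901 tMaxY 2.3955 | tΔX 1.0353 tΔY 3.8637
    t=0.5901 [x] (2,4)
    t=1.6254 [x] (3,4)
    t=2.3955 [y] (3,3)
    t=2.6607 [x] (4,3)
    t=3.6959 [x] (5,3)
    t=4.7312 [x] (6,3) — stop
  → r_1 = 4.7312
beam 2: φ=90°, α=75°
  cosα=0.2588 sinα=0.9659 | (1,4) | tMaxX 2.2023 tMaxY 0.3934 | tΔX 3.8637 tΔY 1.0353
    t=0.3934 [y] (1,5)
    t=1.4287 [y] (1,6) — stop
  → r_2 = 1.4287
beam 3: φ=180°, α=165°
  cosα=-0.9659 sinα=0.2588 | (1,4) | tMaxX 0.4452 tMaxY 1.4682 | tΔX 1.0353 tΔY 3.8637
    t=0.4452 [x] (0,4) — stop
  → r_3 = 0.4452
beam 4: φ=270°, α=255°
  cosα=-0.2588 sinα=-0.9659 | (1,4) | tMaxX 1.6614 tMaxY 0.6419 | tΔX 3.8637 tΔY 1.0353
    t=0.6419 [y] (1,3)
    t=1.6614 [x] (0,3) — stop
  → r_4 = 1.6614

ranges = [4.7312, 1.4287, 0.4452, 1.6614]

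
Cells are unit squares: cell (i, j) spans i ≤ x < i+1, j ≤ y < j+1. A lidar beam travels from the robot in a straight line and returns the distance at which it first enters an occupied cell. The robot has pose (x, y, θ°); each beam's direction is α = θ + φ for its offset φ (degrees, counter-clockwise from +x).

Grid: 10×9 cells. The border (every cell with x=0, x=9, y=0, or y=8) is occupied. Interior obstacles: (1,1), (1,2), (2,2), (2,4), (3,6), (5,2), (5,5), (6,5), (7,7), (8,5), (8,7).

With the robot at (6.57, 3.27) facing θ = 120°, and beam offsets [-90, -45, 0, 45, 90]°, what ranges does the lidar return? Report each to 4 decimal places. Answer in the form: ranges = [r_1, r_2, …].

beam 1: φ=-90°, α=30°
  d=(0.8660,0.5000)  start (6,3)  tX=0.4965 tY=1.4600  stride 1/|dx|=1.1547 1/|dy|=2.0000
    cross x-line → (7,3), t=0.4965
    cross y-line → (7,4), t=1.4600
    cross x-line → (8,4), t=1.6512
    cross x-line → (9,4), t=2.8059 (wall)
  → r_1 = 2.8059
beam 2: φ=-45°, α=75°
  d=(0.2588,0.9659)  start (6,3)  tX=1.6614 tY=0.7558  stride 1/|dx|=3.8637 1/|dy|=1.0353
    cross y-line → (6,4), t=0.7558
    cross x-line → (7,4), t=1.6614
    cross y-line → (7,5), t=1.7910
    cross y-line → (7,6), t=2.8263
    cross y-line → (7,7), t=3.8616 (wall)
  → r_2 = 3.8616
beam 3: φ=0°, α=120°
  d=(-0.5000,0.8660)  start (6,3)  tX=1.1400 tY=0.8429  stride 1/|dx|=2.0000 1/|dy|=1.1547
    cross y-line → (6,4), t=0.8429
    cross x-line → (5,4), t=1.1400
    cross y-line → (5,5), t=1.9976 (wall)
  → r_3 = 1.9976
beam 4: φ=45°, α=165°
  d=(-0.9659,0.2588)  start (6,3)  tX=0.5901 tY=2.8205  stride 1/|dx|=1.0353 1/|dy|=3.8637
    cross x-line → (5,3), t=0.5901
    cross x-line → (4,3), t=1.6254
    cross x-line → (3,3), t=2.6607
    cross y-line → (3,4), t=2.8205
    cross x-line → (2,4), t=3.6959 (wall)
  → r_4 = 3.6959
beam 5: φ=90°, α=210°
  d=(-0.8660,-0.5000)  start (6,3)  tX=0.6582 tY=0.5400  stride 1/|dx|=1.1547 1/|dy|=2.0000
    cross y-line → (6,2), t=0.5400
    cross x-line → (5,2), t=0.6582 (wall)
  → r_5 = 0.6582

ranges = [2.8059, 3.8616, 1.9976, 3.6959, 0.6582]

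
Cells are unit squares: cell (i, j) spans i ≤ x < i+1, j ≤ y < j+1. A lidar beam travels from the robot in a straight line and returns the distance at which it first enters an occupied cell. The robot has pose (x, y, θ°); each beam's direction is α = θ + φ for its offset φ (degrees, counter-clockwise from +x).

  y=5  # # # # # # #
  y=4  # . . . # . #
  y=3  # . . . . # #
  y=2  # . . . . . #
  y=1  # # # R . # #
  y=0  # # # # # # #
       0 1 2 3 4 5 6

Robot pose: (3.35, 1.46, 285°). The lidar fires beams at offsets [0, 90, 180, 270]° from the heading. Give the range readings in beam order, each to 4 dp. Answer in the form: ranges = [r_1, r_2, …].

beam 1: φ=0°, α=285°
  d=(0.2588,-0.9659)  start (3,1)  tX=2.5114 tY=0.4762  stride 1/|dx|=3.8637 1/|dy|=1.0353
    cross y-line → (3,0), t=0.4762 (wall)
  → r_1 = 0.4762
beam 2: φ=90°, α=15°
  d=(0.9659,0.2588)  start (3,1)  tX=0.6729 tY=2.0864  stride 1/|dx|=1.0353 1/|dy|=3.8637
    cross x-line → (4,1), t=0.6729
    cross x-line → (5,1), t=1.7082 (wall)
  → r_2 = 1.7082
beam 3: φ=180°, α=105°
  d=(-0.2588,0.9659)  start (3,1)  tX=1.3523 tY=0.5590  stride 1/|dx|=3.8637 1/|dy|=1.0353
    cross y-line → (3,2), t=0.5590
    cross x-line → (2,2), t=1.3523
    cross y-line → (2,3), t=1.5943
    cross y-line → (2,4), t=2.6296
    cross y-line → (2,5), t=3.6649 (wall)
  → r_3 = 3.6649
beam 4: φ=270°, α=195°
  d=(-0.9659,-0.2588)  start (3,1)  tX=0.3623 tY=1.7773  stride 1/|dx|=1.0353 1/|dy|=3.8637
    cross x-line → (2,1), t=0.3623 (wall)
  → r_4 = 0.3623

ranges = [0.4762, 1.7082, 3.6649, 0.3623]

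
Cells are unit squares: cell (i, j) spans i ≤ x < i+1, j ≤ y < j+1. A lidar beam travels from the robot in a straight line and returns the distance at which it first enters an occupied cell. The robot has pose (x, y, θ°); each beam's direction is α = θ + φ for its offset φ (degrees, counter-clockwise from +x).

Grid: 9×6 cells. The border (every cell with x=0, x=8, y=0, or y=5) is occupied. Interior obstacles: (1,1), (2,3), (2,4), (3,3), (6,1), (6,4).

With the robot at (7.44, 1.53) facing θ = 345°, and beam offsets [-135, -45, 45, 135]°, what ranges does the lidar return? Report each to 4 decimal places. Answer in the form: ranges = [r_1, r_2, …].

ranges = [0.5081, 0.6120, 0.6466, 2.8521]

beam 1: φ=-135°, α=210°
  dir = (cos 210°, sin 210°) = (-0.8660, -0.5000); from cell (7,1)
  next x-line at t=0.5081, next y-line at t=1.0600; Δt_x=1.1547, Δt_y=2.0000
    x: enter (6,1) at t=0.5081 ← occupied
  → r_1 = 0.5081
beam 2: φ=-45°, α=300°
  dir = (cos 300°, sin 300°) = (0.5000, -0.8660); from cell (7,1)
  next x-line at t=1.1200, next y-line at t=0.6120; Δt_x=2.0000, Δt_y=1.1547
    y: enter (7,0) at t=0.6120 ← occupied
  → r_2 = 0.6120
beam 3: φ=45°, α=30°
  dir = (cos 30°, sin 30°) = (0.8660, 0.5000); from cell (7,1)
  next x-line at t=0.6466, next y-line at t=0.9400; Δt_x=1.1547, Δt_y=2.0000
    x: enter (8,1) at t=0.6466 ← occupied
  → r_3 = 0.6466
beam 4: φ=135°, α=120°
  dir = (cos 120°, sin 120°) = (-0.5000, 0.8660); from cell (7,1)
  next x-line at t=0.8800, next y-line at t=0.5427; Δt_x=2.0000, Δt_y=1.1547
    y: enter (7,2) at t=0.5427
    x: enter (6,2) at t=0.8800
    y: enter (6,3) at t=1.6974
    y: enter (6,4) at t=2.8521 ← occupied
  → r_4 = 2.8521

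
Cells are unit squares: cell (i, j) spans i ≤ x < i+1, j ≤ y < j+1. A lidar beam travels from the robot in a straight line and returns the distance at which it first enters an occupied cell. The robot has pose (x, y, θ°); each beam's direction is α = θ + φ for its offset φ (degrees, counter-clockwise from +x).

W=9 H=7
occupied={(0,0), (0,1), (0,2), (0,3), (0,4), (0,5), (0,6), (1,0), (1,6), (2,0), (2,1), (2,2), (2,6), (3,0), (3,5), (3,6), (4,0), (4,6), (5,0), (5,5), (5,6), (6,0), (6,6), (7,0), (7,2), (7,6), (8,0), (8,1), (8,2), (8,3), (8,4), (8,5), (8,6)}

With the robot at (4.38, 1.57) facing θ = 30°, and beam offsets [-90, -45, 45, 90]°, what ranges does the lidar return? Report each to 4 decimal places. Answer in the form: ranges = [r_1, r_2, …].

beam 1: φ=-90°, α=300°
  direction (0.5000, -0.8660); cell (4,1); t to first gridline: x 1.2400, y 0.6582 (then +2.0000 / +1.1547)
    (4,0) via y @ 0.6582  # hit
  → r_1 = 0.6582
beam 2: φ=-45°, α=345°
  direction (0.9659, -0.2588); cell (4,1); t to first gridline: x 0.6419, y 2.2023 (then +1.0353 / +3.8637)
    (5,1) via x @ 0.6419
    (6,1) via x @ 1.6771
    (6,0) via y @ 2.2023  # hit
  → r_2 = 2.2023
beam 3: φ=45°, α=75°
  direction (0.2588, 0.9659); cell (4,1); t to first gridline: x 2.3955, y 0.4452 (then +3.8637 / +1.0353)
    (4,2) via y @ 0.4452
    (4,3) via y @ 1.4804
    (5,3) via x @ 2.3955
    (5,4) via y @ 2.5157
    (5,5) via y @ 3.5510  # hit
  → r_3 = 3.5510
beam 4: φ=90°, α=120°
  direction (-0.5000, 0.8660); cell (4,1); t to first gridline: x 0.7600, y 0.4965 (then +2.0000 / +1.1547)
    (4,2) via y @ 0.4965
    (3,2) via x @ 0.7600
    (3,3) via y @ 1.6512
    (2,3) via x @ 2.7600
    (2,4) via y @ 2.8059
    (2,5) via y @ 3.9606
    (1,5) via x @ 4.7600
    (1,6) via y @ 5.1153  # hit
  → r_4 = 5.1153

ranges = [0.6582, 2.2023, 3.5510, 5.1153]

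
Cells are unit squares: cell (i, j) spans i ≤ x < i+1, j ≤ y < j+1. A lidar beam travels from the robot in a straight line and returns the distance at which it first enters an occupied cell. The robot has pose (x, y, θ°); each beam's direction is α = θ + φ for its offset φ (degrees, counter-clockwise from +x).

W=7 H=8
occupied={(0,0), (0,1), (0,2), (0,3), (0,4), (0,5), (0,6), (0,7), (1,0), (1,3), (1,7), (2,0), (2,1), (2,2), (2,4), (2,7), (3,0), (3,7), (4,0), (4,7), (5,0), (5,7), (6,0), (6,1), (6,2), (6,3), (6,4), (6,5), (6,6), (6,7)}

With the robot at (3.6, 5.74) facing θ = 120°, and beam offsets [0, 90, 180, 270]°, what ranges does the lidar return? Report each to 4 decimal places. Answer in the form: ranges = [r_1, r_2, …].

ranges = [1.4549, 1.4800, 4.8000, 2.5200]

beam 1: φ=0°, α=120°
  d=(-0.5000,0.8660)  start (3,5)  tX=1.2000 tY=0.3002  stride 1/|dx|=2.0000 1/|dy|=1.1547
    cross y-line → (3,6), t=0.3002
    cross x-line → (2,6), t=1.2000
    cross y-line → (2,7), t=1.4549 (wall)
  → r_1 = 1.4549
beam 2: φ=90°, α=210°
  d=(-0.8660,-0.5000)  start (3,5)  tX=0.6928 tY=1.4800  stride 1/|dx|=1.1547 1/|dy|=2.0000
    cross x-line → (2,5), t=0.6928
    cross y-line → (2,4), t=1.4800 (wall)
  → r_2 = 1.4800
beam 3: φ=180°, α=300°
  d=(0.5000,-0.8660)  start (3,5)  tX=0.8000 tY=0.8545  stride 1/|dx|=2.0000 1/|dy|=1.1547
    cross x-line → (4,5), t=0.8000
    cross y-line → (4,4), t=0.8545
    cross y-line → (4,3), t=2.0092
    cross x-line → (5,3), t=2.8000
    cross y-line → (5,2), t=3.1639
    cross y-line → (5,1), t=4.3186
    cross x-line → (6,1), t=4.8000 (wall)
  → r_3 = 4.8000
beam 4: φ=270°, α=30°
  d=(0.8660,0.5000)  start (3,5)  tX=0.4619 tY=0.5200  stride 1/|dx|=1.1547 1/|dy|=2.0000
    cross x-line → (4,5), t=0.4619
    cross y-line → (4,6), t=0.5200
    cross x-line → (5,6), t=1.6166
    cross y-line → (5,7), t=2.5200 (wall)
  → r_4 = 2.5200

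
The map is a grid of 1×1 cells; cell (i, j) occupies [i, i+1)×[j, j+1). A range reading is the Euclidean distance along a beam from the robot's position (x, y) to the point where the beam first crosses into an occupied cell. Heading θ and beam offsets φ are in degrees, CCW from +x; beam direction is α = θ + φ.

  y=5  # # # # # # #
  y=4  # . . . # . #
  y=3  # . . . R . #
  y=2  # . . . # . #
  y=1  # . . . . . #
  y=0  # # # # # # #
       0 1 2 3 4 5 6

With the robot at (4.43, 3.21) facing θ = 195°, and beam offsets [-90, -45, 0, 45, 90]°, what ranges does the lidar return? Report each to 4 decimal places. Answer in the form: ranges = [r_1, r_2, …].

ranges = [0.8179, 3.5800, 3.5510, 0.2425, 0.2174]

beam 1: φ=-90°, α=105°
  d=(-0.2588,0.9659)  start (4,3)  tX=1.6614 tY=0.8179  stride 1/|dx|=3.8637 1/|dy|=1.0353
    cross y-line → (4,4), t=0.8179 (wall)
  → r_1 = 0.8179
beam 2: φ=-45°, α=150°
  d=(-0.8660,0.5000)  start (4,3)  tX=0.4965 tY=1.5800  stride 1/|dx|=1.1547 1/|dy|=2.0000
    cross x-line → (3,3), t=0.4965
    cross y-line → (3,4), t=1.5800
    cross x-line → (2,4), t=1.6512
    cross x-line → (1,4), t=2.8059
    cross y-line → (1,5), t=3.5800 (wall)
  → r_2 = 3.5800
beam 3: φ=0°, α=195°
  d=(-0.9659,-0.2588)  start (4,3)  tX=0.4452 tY=0.8114  stride 1/|dx|=1.0353 1/|dy|=3.8637
    cross x-line → (3,3), t=0.4452
    cross y-line → (3,2), t=0.8114
    cross x-line → (2,2), t=1.4804
    cross x-line → (1,2), t=2.5157
    cross x-line → (0,2), t=3.5510 (wall)
  → r_3 = 3.5510
beam 4: φ=45°, α=240°
  d=(-0.5000,-0.8660)  start (4,3)  tX=0.8600 tY=0.2425  stride 1/|dx|=2.0000 1/|dy|=1.1547
    cross y-line → (4,2), t=0.2425 (wall)
  → r_4 = 0.2425
beam 5: φ=90°, α=285°
  d=(0.2588,-0.9659)  start (4,3)  tX=2.2023 tY=0.2174  stride 1/|dx|=3.8637 1/|dy|=1.0353
    cross y-line → (4,2), t=0.2174 (wall)
  → r_5 = 0.2174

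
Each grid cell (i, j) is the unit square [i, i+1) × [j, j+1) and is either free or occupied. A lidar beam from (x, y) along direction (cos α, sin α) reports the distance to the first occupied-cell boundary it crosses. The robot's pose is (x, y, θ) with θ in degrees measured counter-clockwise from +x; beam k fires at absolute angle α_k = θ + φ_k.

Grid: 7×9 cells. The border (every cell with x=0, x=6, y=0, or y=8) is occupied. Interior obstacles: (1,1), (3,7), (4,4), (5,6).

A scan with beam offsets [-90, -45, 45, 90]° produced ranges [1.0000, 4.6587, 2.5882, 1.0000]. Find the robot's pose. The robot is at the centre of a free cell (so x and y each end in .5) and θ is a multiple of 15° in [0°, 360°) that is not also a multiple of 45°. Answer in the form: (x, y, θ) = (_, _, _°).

(x, y, θ) = (5.5, 3.5, 210°)

Enumerate (i+0.5, j+0.5, θ) over the 31 free cells and 16 admissible headings. For each, cast all 4 beams and compare to the given ranges.
  (4.5, 7.5, 240°): beam 1 = 0.5774 ≠ 1.0000 ✗
  (2.5, 4.5, 60°): beam 1 = 4.0415 ≠ 1.0000 ✗
  (5.5, 4.5, 75°): beam 1 = 0.5176 ≠ 1.0000 ✗
  …
  (5.5, 3.5, 210°): r_1=1.0000, r_2=4.6587, r_3=2.5882, r_4=1.0000 — all match ✓
Unique over the lattice → pose = (5.5, 3.5, 210°).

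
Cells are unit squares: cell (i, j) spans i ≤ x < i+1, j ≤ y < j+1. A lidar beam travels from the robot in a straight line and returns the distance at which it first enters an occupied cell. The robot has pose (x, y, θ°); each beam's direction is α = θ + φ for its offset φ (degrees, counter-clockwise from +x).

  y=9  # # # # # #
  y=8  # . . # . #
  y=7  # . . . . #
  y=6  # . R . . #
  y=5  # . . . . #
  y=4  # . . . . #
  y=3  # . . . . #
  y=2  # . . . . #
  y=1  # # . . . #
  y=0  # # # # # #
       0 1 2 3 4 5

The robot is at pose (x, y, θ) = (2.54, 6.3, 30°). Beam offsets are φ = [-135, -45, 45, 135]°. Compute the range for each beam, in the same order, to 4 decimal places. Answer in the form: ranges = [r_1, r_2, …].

ranges = [4.4517, 2.5468, 1.7773, 1.5943]

beam 1: φ=-135°, α=255°
  cosα=-0.2588 sinα=-0.9659 | (2,6) | tMaxX 2.0864 tMaxY 0.3106 | tΔX 3.8637 tΔY 1.0353
    t=0.3106 [y] (2,5)
    t=1.3459 [y] (2,4)
    t=2.0864 [x] (1,4)
    t=2.3811 [y] (1,3)
    t=3.4164 [y] (1,2)
    t=4.4517 [y] (1,1) — stop
  → r_1 = 4.4517
beam 2: φ=-45°, α=345°
  cosα=0.9659 sinα=-0.2588 | (2,6) | tMaxX 0.4762 tMaxY 1.1591 | tΔX 1.0353 tΔY 3.8637
    t=0.4762 [x] (3,6)
    t=1.1591 [y] (3,5)
    t=1.5115 [x] (4,5)
    t=2.5468 [x] (5,5) — stop
  → r_2 = 2.5468
beam 3: φ=45°, α=75°
  cosα=0.2588 sinα=0.9659 | (2,6) | tMaxX 1.7773 tMaxY 0.7247 | tΔX 3.8637 tΔY 1.0353
    t=0.7247 [y] (2,7)
    t=1.7600 [y] (2,8)
    t=1.7773 [x] (3,8) — stop
  → r_3 = 1.7773
beam 4: φ=135°, α=165°
  cosα=-0.9659 sinα=0.2588 | (2,6) | tMaxX 0.5590 tMaxY 2.7046 | tΔX 1.0353 tΔY 3.8637
    t=0.5590 [x] (1,6)
    t=1.5943 [x] (0,6) — stop
  → r_4 = 1.5943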